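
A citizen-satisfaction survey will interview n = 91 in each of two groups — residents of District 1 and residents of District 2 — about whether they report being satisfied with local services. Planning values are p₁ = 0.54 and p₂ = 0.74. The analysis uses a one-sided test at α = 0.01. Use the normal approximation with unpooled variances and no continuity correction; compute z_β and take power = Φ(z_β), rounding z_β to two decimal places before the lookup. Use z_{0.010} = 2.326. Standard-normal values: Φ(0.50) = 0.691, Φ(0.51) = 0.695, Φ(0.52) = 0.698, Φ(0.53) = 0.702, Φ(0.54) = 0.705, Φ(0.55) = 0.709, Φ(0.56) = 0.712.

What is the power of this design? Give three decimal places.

z_β = |p₁−p₂|·√(n/[p₁q₁+p₂q₂]) − z_α
    = 0.20 · √(91/0.4408) − 2.326
    = 0.20 · 14.3681 − 2.326
    = 2.8736 − 2.326 = 0.5476 → 0.55
Power = Φ(0.55) = 0.709.

Power ≈ 0.709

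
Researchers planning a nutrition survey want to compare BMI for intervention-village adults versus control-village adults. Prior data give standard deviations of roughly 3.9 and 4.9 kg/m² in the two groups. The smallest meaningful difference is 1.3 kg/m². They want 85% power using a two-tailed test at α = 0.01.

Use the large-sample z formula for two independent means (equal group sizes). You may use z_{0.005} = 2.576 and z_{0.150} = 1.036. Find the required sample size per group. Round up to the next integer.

n = 303 per group

n = (z_{α/2} + z_β)² · (σ₁² + σ₂²) / δ²
  = (2.576 + 1.036)² · (3.9² + 4.9² = 39.22) / 1.3²
  = 13.0465 · 39.22 / 1.69
  = 302.77
Round up → n = 303 per group.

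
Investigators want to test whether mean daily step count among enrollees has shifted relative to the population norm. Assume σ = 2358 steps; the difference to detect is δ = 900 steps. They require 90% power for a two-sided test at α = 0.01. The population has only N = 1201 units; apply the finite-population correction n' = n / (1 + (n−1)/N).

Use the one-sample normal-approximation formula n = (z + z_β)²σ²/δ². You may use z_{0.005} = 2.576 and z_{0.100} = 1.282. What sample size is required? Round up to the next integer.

n = (z_{α/2} + z_β)² · σ² / δ²
  = (2.576 + 1.282)² · 2358² / 900²
  = 14.8842 · 5560164 / 810000
  = 102.17
Finite-population correction (N = 1201): 102.17 / (1 + (102.17 − 1)/1201) = 94.23.
Round up → n = 95.

n = 95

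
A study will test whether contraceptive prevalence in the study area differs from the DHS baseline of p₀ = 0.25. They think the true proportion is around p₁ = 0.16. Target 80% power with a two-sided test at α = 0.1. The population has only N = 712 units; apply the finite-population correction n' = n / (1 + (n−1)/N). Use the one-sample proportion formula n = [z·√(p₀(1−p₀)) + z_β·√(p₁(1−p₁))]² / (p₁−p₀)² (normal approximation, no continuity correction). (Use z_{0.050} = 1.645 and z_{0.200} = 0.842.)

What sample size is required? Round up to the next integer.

n = 110

n = [z_{α/2}·√(p₀q₀) + z_β·√(p₁q₁)]² / (p₁ − p₀)²
  = [1.645·√(0.25·0.75) + 0.842·√(0.16·0.84)]² / (-0.09)²
  = [1.645·0.4330 + 0.842·0.3666]² / 0.0081
  = [1.0210]² / 0.0081
  = 128.69
Finite-population correction (N = 712): 128.69 / (1 + (128.69 − 1)/712) = 109.12.
Round up → n = 110.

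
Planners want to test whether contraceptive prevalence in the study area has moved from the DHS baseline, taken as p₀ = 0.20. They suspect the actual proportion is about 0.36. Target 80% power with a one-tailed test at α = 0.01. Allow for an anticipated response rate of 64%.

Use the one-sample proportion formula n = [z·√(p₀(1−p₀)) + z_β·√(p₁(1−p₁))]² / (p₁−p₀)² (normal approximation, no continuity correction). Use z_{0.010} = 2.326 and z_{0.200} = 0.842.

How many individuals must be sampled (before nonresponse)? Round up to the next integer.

n = [z_α·√(p₀q₀) + z_β·√(p₁q₁)]² / (p₁ − p₀)²
  = [2.326·√(0.20·0.80) + 0.842·√(0.36·0.64)]² / (0.16)²
  = [2.326·0.4000 + 0.842·0.4800]² / 0.0256
  = [1.3346]² / 0.0256
  = 69.57
Adjust for 64% response: 69.57 / 0.64 = 108.71.
Round up → n = 109.

n = 109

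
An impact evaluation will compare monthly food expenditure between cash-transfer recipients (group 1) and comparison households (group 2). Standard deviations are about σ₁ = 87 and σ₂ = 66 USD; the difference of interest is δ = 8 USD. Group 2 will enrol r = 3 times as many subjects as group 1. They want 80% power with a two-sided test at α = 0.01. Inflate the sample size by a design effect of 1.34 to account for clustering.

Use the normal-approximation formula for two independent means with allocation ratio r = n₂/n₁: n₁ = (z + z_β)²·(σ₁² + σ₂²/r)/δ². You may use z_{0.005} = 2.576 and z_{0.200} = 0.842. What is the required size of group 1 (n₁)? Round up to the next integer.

n₁ = 2207

n₁ = (z_{α/2} + z_β)² · (σ₁² + σ₂²/r) / δ²
   = (2.576 + 0.842)² · (87² + 66²/3) / 8²
   = 11.6827 · (7569 + 1452) / 64
   = 11.6827 · 9021 / 64
   = 1646.72
Design effect: 1.34 × 1646.72 = 2206.60.
Round up → n₁ = 2207; n₂ = r·n₁ = 3 × 2207 = 6621.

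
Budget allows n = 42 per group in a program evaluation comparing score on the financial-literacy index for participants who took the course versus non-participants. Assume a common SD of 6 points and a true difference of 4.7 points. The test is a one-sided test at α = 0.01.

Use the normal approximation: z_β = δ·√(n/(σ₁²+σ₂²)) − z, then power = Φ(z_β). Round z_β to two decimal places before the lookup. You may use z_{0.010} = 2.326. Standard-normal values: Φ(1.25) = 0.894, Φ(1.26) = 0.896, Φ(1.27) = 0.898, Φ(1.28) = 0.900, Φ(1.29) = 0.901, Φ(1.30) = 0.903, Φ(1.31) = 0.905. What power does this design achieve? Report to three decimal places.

z_β = δ·√(n/(σ₁²+σ₂²)) − z_α
    = 4.7 · √(42/72) − 2.326
    = 4.7 · 0.76376 − 2.326
    = 3.5897 − 2.326 = 1.2637 → 1.26
Power = Φ(1.26) = 0.896.

Power ≈ 0.896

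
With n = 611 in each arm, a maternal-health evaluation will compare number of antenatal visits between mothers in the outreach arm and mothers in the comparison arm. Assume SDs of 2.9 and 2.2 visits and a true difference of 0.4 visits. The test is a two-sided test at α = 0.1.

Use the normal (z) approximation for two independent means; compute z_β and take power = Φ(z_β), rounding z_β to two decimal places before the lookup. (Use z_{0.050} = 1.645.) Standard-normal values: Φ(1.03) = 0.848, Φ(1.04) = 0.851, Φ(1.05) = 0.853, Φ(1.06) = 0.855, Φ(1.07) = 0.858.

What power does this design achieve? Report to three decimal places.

Power ≈ 0.858

z_β = δ·√(n/(σ₁²+σ₂²)) − z_{α/2}
    = 0.4 · √(611/13.25) − 1.645
    = 0.4 · 6.79067 − 1.645
    = 2.7163 − 1.645 = 1.0713 → 1.07
Power = Φ(1.07) = 0.858.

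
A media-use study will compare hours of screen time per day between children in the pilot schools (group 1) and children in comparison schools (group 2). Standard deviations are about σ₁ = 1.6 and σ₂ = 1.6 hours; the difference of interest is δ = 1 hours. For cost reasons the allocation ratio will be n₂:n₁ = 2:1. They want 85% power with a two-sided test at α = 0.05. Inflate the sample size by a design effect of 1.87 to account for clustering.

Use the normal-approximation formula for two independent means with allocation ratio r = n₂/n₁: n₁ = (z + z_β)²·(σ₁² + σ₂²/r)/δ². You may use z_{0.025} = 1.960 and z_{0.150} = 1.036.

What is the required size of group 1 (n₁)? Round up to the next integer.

n₁ = 65

n₁ = (z_{α/2} + z_β)² · (σ₁² + σ₂²/r) / δ²
   = (1.960 + 1.036)² · (1.6² + 1.6²/2) / 1²
   = 8.9760 · (2.56 + 1.28) / 1
   = 8.9760 · 3.84 / 1
   = 34.47
Design effect: 1.87 × 34.47 = 64.45.
Round up → n₁ = 65; n₂ = r·n₁ = 2 × 65 = 130.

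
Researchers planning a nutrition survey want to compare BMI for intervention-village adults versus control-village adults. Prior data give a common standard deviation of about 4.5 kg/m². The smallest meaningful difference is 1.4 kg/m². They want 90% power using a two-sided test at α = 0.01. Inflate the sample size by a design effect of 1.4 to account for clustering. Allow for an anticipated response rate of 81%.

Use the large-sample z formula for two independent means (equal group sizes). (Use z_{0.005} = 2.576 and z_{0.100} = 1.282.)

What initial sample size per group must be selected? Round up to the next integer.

n = 532 per group

n = (z_{α/2} + z_β)² · (σ₁² + σ₂²) / δ²
  = (2.576 + 1.282)² · (2·4.5² = 40.5) / 1.4²
  = 14.8842 · 40.5 / 1.96
  = 307.56
Design effect: 1.4 × 307.56 = 430.58.
Adjust for 81% response: 430.58 / 0.81 = 531.58.
Round up → n = 532 per group.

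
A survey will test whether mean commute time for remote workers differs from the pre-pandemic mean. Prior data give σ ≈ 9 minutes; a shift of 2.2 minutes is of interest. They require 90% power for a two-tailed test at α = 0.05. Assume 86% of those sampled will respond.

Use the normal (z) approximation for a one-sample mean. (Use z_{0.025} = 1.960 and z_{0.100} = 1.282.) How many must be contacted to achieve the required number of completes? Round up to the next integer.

n = (z_{α/2} + z_β)² · σ² / δ²
  = (1.960 + 1.282)² · 9² / 2.2²
  = 10.5106 · 81 / 4.84
  = 175.90
Adjust for 86% response: 175.90 / 0.86 = 204.53.
Round up → n = 205.

n = 205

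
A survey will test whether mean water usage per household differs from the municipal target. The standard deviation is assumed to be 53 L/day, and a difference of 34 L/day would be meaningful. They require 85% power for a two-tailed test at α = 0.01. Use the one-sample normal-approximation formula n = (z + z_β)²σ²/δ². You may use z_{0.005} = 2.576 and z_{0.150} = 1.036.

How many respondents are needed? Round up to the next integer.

n = 32

n = (z_{α/2} + z_β)² · σ² / δ²
  = (2.576 + 1.036)² · 53² / 34²
  = 13.0465 · 2809 / 1156
  = 31.70
Round up → n = 32.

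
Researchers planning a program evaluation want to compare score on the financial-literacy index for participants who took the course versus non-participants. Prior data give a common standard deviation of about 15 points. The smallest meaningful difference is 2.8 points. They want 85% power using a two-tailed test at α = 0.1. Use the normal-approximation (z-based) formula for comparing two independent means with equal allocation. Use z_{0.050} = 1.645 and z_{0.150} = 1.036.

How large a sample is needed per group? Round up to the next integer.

n = 413 per group

n = (z_{α/2} + z_β)² · (σ₁² + σ₂²) / δ²
  = (1.645 + 1.036)² · (2·15² = 450) / 2.8²
  = 7.1878 · 450 / 7.84
  = 412.56
Round up → n = 413 per group.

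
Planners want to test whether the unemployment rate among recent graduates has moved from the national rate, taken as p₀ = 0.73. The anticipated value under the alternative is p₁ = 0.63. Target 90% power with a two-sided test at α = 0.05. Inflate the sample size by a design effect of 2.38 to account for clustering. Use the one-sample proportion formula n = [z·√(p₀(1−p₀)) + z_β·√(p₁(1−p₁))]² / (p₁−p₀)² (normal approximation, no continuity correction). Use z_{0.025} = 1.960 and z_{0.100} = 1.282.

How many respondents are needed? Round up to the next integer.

n = [z_{α/2}·√(p₀q₀) + z_β·√(p₁q₁)]² / (p₁ − p₀)²
  = [1.960·√(0.73·0.27) + 1.282·√(0.63·0.37)]² / (-0.10)²
  = [1.960·0.4440 + 1.282·0.4828]² / 0.0100
  = [1.4891]² / 0.0100
  = 221.75
Design effect: 2.38 × 221.75 = 527.76.
Round up → n = 528.

n = 528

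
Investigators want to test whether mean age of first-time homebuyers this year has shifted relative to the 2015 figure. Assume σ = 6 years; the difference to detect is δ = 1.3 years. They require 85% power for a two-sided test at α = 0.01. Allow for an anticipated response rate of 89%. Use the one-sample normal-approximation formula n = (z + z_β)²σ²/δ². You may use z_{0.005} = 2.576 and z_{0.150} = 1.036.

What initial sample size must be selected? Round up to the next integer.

n = (z_{α/2} + z_β)² · σ² / δ²
  = (2.576 + 1.036)² · 6² / 1.3²
  = 13.0465 · 36 / 1.69
  = 277.91
Adjust for 89% response: 277.91 / 0.89 = 312.26.
Round up → n = 313.

n = 313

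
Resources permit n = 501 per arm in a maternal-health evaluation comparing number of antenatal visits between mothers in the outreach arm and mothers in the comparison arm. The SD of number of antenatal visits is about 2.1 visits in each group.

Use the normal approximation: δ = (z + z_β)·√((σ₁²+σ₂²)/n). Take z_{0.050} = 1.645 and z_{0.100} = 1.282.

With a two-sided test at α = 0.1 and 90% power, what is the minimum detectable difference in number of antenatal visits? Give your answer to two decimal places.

δ = (z_{α/2} + z_β) · √((σ₁²+σ₂²)/n)
  = (1.645 + 1.282) · √(8.82/501)
  = 2.927 · √0.0176
  = 2.927 · 0.1327
  = 0.3884

Minimum detectable difference ≈ 0.39 visits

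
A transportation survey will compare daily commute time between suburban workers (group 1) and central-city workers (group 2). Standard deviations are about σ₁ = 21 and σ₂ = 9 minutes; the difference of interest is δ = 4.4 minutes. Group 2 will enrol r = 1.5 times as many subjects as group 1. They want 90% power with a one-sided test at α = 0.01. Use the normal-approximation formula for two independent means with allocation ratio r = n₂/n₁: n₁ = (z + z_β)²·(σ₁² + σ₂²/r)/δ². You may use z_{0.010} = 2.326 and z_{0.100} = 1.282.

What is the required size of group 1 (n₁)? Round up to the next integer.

n₁ = (z_α + z_β)² · (σ₁² + σ₂²/r) / δ²
   = (2.326 + 1.282)² · (21² + 9²/1.5) / 4.4²
   = 13.0177 · (441 + 54) / 19.36
   = 13.0177 · 495 / 19.36
   = 332.84
Round up → n₁ = 333; n₂ = r·n₁ = 1.5 × 333 = 500.

n₁ = 333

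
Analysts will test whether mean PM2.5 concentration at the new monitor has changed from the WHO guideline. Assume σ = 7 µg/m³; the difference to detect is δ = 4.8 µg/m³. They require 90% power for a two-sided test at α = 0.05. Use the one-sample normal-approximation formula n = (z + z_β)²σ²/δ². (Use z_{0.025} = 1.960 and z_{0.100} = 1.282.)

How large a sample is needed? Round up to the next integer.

n = (z_{α/2} + z_β)² · σ² / δ²
  = (1.960 + 1.282)² · 7² / 4.8²
  = 10.5106 · 49 / 23.04
  = 22.35
Round up → n = 23.

n = 23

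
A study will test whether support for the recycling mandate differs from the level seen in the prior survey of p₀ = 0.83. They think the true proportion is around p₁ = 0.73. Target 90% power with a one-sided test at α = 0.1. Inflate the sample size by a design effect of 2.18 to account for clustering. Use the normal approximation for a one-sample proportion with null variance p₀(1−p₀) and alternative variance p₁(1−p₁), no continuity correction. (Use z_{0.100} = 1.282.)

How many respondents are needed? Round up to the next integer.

n = 241

n = [z_α·√(p₀q₀) + z_β·√(p₁q₁)]² / (p₁ − p₀)²
  = [1.282·√(0.83·0.17) + 1.282·√(0.73·0.27)]² / (-0.10)²
  = [1.282·0.3756 + 1.282·0.4440]² / 0.0100
  = [1.0507]² / 0.0100
  = 110.40
Design effect: 2.18 × 110.40 = 240.67.
Round up → n = 241.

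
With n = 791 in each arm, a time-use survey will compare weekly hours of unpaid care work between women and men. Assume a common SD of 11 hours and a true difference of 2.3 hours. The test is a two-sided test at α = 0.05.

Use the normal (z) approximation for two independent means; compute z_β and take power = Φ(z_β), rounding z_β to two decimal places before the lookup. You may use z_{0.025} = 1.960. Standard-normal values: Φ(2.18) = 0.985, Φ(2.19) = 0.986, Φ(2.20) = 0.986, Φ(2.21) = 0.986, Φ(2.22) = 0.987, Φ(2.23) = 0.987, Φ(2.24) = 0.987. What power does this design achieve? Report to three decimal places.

z_β = δ·√(n/(σ₁²+σ₂²)) − z_{α/2}
    = 2.3 · √(791/242) − 1.960
    = 2.3 · 1.80793 − 1.960
    = 4.1582 − 1.960 = 2.1982 → 2.20
Power = Φ(2.20) = 0.986.

Power ≈ 0.986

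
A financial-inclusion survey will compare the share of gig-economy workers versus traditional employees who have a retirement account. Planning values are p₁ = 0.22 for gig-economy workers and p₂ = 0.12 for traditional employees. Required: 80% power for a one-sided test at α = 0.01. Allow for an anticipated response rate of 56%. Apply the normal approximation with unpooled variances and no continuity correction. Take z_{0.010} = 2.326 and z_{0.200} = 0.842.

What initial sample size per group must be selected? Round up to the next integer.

n = 497 per group

n = (z_α + z_β)² · [p₁(1−p₁) + p₂(1−p₂)] / (p₁ − p₂)²
  = (2.326 + 0.842)² · (0.22·0.78 + 0.12·0.88) / (0.10)²
  = (3.168)² · (0.1716 + 0.1056) / 0.0100
  = 10.0362 · 0.2772 / 0.0100
  = 278.20
Adjust for 56% response: 278.20 / 0.56 = 496.79.
Round up → n = 497 per group.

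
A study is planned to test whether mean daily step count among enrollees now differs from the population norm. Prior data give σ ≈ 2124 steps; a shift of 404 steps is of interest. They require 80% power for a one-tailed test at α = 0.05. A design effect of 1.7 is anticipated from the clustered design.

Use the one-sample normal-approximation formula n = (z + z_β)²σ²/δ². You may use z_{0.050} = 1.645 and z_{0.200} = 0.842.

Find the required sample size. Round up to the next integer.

n = (z_α + z_β)² · σ² / δ²
  = (1.645 + 0.842)² · 2124² / 404²
  = 6.1852 · 4511376 / 163216
  = 170.96
Design effect: 1.7 × 170.96 = 290.63.
Round up → n = 291.

n = 291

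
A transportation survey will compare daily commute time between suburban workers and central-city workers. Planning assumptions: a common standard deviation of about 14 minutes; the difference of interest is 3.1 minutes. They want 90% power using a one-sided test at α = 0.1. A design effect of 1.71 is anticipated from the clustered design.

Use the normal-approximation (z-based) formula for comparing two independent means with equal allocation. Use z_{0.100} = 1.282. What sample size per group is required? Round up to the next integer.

n = (z_α + z_β)² · (σ₁² + σ₂²) / δ²
  = (1.282 + 1.282)² · (2·14² = 392) / 3.1²
  = 6.5741 · 392 / 9.61
  = 268.16
Design effect: 1.71 × 268.16 = 458.56.
Round up → n = 459 per group.

n = 459 per group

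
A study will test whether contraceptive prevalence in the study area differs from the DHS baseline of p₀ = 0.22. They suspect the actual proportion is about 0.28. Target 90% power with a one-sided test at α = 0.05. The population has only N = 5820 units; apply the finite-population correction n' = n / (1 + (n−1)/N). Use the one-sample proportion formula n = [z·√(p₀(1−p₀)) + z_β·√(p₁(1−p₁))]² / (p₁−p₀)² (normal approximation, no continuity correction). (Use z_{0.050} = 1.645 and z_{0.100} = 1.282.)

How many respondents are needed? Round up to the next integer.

n = 409

n = [z_α·√(p₀q₀) + z_β·√(p₁q₁)]² / (p₁ − p₀)²
  = [1.645·√(0.22·0.78) + 1.282·√(0.28·0.72)]² / (0.06)²
  = [1.645·0.4142 + 1.282·0.4490]² / 0.0036
  = [1.2571]² / 0.0036
  = 438.94
Finite-population correction (N = 5820): 438.94 / (1 + (438.94 − 1)/5820) = 408.22.
Round up → n = 409.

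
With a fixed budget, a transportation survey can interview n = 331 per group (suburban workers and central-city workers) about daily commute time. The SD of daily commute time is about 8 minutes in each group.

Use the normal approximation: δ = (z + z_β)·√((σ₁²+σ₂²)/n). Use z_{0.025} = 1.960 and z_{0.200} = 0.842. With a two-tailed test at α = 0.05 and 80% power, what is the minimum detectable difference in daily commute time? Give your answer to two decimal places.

Minimum detectable difference ≈ 1.74 minutes

δ = (z_{α/2} + z_β) · √((σ₁²+σ₂²)/n)
  = (1.960 + 0.842) · √(128/331)
  = 2.802 · √0.38671
  = 2.802 · 0.6219
  = 1.7424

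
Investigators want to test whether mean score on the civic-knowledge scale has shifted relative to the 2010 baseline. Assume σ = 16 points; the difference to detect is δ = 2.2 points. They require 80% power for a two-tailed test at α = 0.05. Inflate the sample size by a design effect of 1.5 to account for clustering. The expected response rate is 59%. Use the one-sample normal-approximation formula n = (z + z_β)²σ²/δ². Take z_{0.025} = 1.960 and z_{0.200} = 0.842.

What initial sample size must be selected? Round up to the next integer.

n = 1056

n = (z_{α/2} + z_β)² · σ² / δ²
  = (1.960 + 0.842)² · 16² / 2.2²
  = 7.8512 · 256 / 4.84
  = 415.27
Design effect: 1.5 × 415.27 = 622.91.
Adjust for 59% response: 622.91 / 0.59 = 1055.77.
Round up → n = 1056.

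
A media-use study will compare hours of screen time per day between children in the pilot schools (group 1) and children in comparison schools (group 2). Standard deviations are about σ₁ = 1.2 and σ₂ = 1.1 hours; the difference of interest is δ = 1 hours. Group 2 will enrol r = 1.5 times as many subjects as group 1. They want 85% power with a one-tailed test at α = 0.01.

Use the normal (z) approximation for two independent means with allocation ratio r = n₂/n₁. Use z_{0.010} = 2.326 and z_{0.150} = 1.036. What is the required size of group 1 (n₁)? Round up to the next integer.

n₁ = (z_α + z_β)² · (σ₁² + σ₂²/r) / δ²
   = (2.326 + 1.036)² · (1.2² + 1.1²/1.5) / 1²
   = 11.3030 · (1.44 + 0.80667) / 1
   = 11.3030 · 2.2467 / 1
   = 25.39
Round up → n₁ = 26; n₂ = r·n₁ = 1.5 × 26 = 39.

n₁ = 26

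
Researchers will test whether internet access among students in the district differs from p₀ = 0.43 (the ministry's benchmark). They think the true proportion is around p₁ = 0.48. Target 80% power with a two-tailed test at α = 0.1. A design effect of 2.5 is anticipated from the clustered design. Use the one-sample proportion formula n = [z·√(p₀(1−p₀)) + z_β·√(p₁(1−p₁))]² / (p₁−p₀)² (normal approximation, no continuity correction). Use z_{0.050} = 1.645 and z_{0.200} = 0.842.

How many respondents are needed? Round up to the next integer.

n = 1526

n = [z_{α/2}·√(p₀q₀) + z_β·√(p₁q₁)]² / (p₁ − p₀)²
  = [1.645·√(0.43·0.57) + 0.842·√(0.48·0.52)]² / (0.05)²
  = [1.645·0.4951 + 0.842·0.4996]² / 0.0025
  = [1.2351]² / 0.0025
  = 610.15
Design effect: 2.5 × 610.15 = 1525.38.
Round up → n = 1526.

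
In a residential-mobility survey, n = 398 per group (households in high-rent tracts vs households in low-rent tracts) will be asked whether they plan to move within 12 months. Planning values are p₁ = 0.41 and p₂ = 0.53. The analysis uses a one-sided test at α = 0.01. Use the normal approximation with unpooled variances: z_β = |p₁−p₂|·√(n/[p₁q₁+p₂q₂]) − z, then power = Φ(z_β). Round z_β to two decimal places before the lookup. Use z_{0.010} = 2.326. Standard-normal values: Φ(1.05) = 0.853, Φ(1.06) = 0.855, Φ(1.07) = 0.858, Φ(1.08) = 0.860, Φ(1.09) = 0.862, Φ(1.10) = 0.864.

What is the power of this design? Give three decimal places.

z_β = |p₁−p₂|·√(n/[p₁q₁+p₂q₂]) − z_α
    = 0.12 · √(398/0.4910) − 2.326
    = 0.12 · 28.4709 − 2.326
    = 3.4165 − 2.326 = 1.0905 → 1.09
Power = Φ(1.09) = 0.862.

Power ≈ 0.862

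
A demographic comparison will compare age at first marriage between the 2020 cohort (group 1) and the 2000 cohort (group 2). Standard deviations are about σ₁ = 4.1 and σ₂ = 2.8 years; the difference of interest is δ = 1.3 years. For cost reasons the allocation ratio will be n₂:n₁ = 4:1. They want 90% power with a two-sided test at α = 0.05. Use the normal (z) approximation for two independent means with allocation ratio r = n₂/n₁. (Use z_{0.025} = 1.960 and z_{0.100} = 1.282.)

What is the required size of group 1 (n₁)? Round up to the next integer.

n₁ = (z_{α/2} + z_β)² · (σ₁² + σ₂²/r) / δ²
   = (1.960 + 1.282)² · (4.1² + 2.8²/4) / 1.3²
   = 10.5106 · (16.81 + 1.96) / 1.69
   = 10.5106 · 18.77 / 1.69
   = 116.74
Round up → n₁ = 117; n₂ = r·n₁ = 4 × 117 = 468.

n₁ = 117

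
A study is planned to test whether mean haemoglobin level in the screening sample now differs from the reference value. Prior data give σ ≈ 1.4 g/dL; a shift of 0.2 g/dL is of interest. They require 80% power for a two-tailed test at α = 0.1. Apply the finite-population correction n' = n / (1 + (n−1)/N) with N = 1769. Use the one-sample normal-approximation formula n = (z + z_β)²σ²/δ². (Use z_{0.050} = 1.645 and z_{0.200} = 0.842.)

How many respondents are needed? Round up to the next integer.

n = (z_{α/2} + z_β)² · σ² / δ²
  = (1.645 + 0.842)² · 1.4² / 0.2²
  = 6.1852 · 1.96 / 0.04
  = 303.07
Finite-population correction (N = 1769): 303.07 / (1 + (303.07 − 1)/1769) = 258.87.
Round up → n = 259.

n = 259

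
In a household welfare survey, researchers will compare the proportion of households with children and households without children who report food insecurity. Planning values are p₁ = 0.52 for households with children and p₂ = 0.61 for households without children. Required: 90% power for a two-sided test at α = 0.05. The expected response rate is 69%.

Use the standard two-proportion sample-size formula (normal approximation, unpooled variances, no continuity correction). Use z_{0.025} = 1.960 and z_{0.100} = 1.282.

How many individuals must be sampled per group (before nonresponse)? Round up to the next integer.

n = (z_{α/2} + z_β)² · [p₁(1−p₁) + p₂(1−p₂)] / (p₁ − p₂)²
  = (1.960 + 1.282)² · (0.52·0.48 + 0.61·0.39) / (-0.09)²
  = (3.242)² · (0.2496 + 0.2379) / 0.0081
  = 10.5106 · 0.4875 / 0.0081
  = 632.58
Adjust for 69% response: 632.58 / 0.69 = 916.78.
Round up → n = 917 per group.

n = 917 per group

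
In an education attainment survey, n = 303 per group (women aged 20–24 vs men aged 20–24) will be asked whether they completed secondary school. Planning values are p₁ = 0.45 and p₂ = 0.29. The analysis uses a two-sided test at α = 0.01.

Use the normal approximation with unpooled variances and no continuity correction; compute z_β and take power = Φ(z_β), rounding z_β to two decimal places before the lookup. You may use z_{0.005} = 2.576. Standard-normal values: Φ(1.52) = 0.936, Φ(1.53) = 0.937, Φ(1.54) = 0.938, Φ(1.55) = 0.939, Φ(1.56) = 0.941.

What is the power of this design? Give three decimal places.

z_β = |p₁−p₂|·√(n/[p₁q₁+p₂q₂]) − z_{α/2}
    = 0.16 · √(303/0.4534) − 2.576
    = 0.16 · 25.8512 − 2.576
    = 4.1362 − 2.576 = 1.5602 → 1.56
Power = Φ(1.56) = 0.941.

Power ≈ 0.941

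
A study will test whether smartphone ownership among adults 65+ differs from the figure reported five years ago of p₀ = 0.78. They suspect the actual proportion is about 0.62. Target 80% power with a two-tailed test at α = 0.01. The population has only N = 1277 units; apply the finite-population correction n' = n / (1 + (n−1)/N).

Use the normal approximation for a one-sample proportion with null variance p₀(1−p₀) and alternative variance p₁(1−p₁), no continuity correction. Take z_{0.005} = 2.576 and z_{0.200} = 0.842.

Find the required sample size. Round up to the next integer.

n = [z_{α/2}·√(p₀q₀) + z_β·√(p₁q₁)]² / (p₁ − p₀)²
  = [2.576·√(0.78·0.22) + 0.842·√(0.62·0.38)]² / (-0.16)²
  = [2.576·0.4142 + 0.842·0.4854]² / 0.0256
  = [1.4758]² / 0.0256
  = 85.08
Finite-population correction (N = 1277): 85.08 / (1 + (85.08 − 1)/1277) = 79.82.
Round up → n = 80.

n = 80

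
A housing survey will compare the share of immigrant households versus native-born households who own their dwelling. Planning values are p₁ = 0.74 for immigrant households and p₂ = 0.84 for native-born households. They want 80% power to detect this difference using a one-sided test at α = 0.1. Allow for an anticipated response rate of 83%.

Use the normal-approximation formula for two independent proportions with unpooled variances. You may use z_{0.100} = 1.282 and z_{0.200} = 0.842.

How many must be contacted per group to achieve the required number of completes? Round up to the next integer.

n = (z_α + z_β)² · [p₁(1−p₁) + p₂(1−p₂)] / (p₁ − p₂)²
  = (1.282 + 0.842)² · (0.74·0.26 + 0.84·0.16) / (-0.10)²
  = (2.124)² · (0.1924 + 0.1344) / 0.0100
  = 4.5114 · 0.3268 / 0.0100
  = 147.43
Adjust for 83% response: 147.43 / 0.83 = 177.63.
Round up → n = 178 per group.

n = 178 per group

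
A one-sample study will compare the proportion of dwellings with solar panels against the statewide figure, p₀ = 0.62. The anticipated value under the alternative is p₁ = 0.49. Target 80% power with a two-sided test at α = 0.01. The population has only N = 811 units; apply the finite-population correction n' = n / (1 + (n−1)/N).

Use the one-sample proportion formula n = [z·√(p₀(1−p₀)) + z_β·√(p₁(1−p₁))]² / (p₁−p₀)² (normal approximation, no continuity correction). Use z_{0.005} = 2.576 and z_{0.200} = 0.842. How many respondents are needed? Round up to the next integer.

n = 138

n = [z_{α/2}·√(p₀q₀) + z_β·√(p₁q₁)]² / (p₁ − p₀)²
  = [2.576·√(0.62·0.38) + 0.842·√(0.49·0.51)]² / (-0.13)²
  = [2.576·0.4854 + 0.842·0.4999]² / 0.0169
  = [1.6713]² / 0.0169
  = 165.28
Finite-population correction (N = 811): 165.28 / (1 + (165.28 − 1)/811) = 137.44.
Round up → n = 138.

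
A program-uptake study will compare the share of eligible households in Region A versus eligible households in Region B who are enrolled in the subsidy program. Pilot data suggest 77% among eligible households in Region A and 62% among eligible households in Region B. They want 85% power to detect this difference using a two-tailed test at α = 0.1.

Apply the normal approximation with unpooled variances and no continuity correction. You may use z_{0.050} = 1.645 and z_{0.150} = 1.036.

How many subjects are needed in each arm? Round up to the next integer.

n = 132 per group

n = (z_{α/2} + z_β)² · [p₁(1−p₁) + p₂(1−p₂)] / (p₁ − p₂)²
  = (1.645 + 1.036)² · (0.77·0.23 + 0.62·0.38) / (0.15)²
  = (2.681)² · (0.1771 + 0.2356) / 0.0225
  = 7.1878 · 0.4127 / 0.0225
  = 131.84
Round up → n = 132 per group.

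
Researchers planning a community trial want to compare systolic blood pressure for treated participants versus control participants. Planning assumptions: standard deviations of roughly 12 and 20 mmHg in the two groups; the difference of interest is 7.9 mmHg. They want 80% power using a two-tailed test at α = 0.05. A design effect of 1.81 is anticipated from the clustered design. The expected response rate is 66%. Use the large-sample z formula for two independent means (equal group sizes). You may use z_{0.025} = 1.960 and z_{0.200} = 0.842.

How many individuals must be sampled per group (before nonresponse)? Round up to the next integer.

n = (z_{α/2} + z_β)² · (σ₁² + σ₂²) / δ²
  = (1.960 + 0.842)² · (12² + 20² = 544) / 7.9²
  = 7.8512 · 544 / 62.41
  = 68.44
Design effect: 1.81 × 68.44 = 123.87.
Adjust for 66% response: 123.87 / 0.66 = 187.68.
Round up → n = 188 per group.

n = 188 per group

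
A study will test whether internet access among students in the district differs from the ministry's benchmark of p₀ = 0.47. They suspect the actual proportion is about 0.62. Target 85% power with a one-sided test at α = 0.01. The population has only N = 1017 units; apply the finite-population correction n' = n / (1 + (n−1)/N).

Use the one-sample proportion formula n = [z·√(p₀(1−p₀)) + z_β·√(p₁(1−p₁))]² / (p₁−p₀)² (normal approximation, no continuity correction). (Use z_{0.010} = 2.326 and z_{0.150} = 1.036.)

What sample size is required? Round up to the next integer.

n = 110

n = [z_α·√(p₀q₀) + z_β·√(p₁q₁)]² / (p₁ − p₀)²
  = [2.326·√(0.47·0.53) + 1.036·√(0.62·0.38)]² / (0.15)²
  = [2.326·0.4991 + 1.036·0.4854]² / 0.0225
  = [1.6638]² / 0.0225
  = 123.03
Finite-population correction (N = 1017): 123.03 / (1 + (123.03 − 1)/1017) = 109.85.
Round up → n = 110.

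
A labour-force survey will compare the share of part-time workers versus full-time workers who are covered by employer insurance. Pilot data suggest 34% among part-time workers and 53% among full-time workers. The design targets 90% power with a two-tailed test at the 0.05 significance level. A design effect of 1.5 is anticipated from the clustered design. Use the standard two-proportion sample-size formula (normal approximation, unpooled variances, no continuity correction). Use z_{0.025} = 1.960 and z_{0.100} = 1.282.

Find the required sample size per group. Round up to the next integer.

n = 207 per group

n = (z_{α/2} + z_β)² · [p₁(1−p₁) + p₂(1−p₂)] / (p₁ − p₂)²
  = (1.960 + 1.282)² · (0.34·0.66 + 0.53·0.47) / (-0.19)²
  = (3.242)² · (0.2244 + 0.2491) / 0.0361
  = 10.5106 · 0.4735 / 0.0361
  = 137.86
Design effect: 1.5 × 137.86 = 206.79.
Round up → n = 207 per group.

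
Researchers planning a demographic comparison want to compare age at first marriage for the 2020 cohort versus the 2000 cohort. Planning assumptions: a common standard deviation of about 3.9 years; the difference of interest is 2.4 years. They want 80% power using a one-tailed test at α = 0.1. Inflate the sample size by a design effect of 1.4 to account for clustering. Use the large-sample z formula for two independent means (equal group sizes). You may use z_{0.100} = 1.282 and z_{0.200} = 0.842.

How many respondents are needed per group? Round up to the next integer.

n = (z_α + z_β)² · (σ₁² + σ₂²) / δ²
  = (1.282 + 0.842)² · (2·3.9² = 30.42) / 2.4²
  = 4.5114 · 30.42 / 5.76
  = 23.83
Design effect: 1.4 × 23.83 = 33.36.
Round up → n = 34 per group.

n = 34 per group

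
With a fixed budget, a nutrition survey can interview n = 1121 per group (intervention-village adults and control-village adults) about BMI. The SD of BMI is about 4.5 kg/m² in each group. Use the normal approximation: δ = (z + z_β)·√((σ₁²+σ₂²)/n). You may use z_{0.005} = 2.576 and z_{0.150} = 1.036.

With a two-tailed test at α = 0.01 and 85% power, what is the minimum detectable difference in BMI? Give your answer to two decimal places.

δ = (z_{α/2} + z_β) · √((σ₁²+σ₂²)/n)
  = (2.576 + 1.036) · √(40.5/1121)
  = 3.612 · √0.03613
  = 3.612 · 0.1901
  = 0.6866

Minimum detectable difference ≈ 0.69 kg/m²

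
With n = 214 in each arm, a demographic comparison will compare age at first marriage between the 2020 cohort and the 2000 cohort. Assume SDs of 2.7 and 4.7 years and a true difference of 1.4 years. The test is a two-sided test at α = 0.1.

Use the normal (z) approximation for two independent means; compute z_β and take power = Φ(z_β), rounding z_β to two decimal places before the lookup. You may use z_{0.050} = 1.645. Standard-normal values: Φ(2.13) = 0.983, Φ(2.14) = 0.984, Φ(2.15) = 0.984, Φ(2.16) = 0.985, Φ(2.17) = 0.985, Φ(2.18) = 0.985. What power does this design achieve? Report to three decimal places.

z_β = δ·√(n/(σ₁²+σ₂²)) − z_{α/2}
    = 1.4 · √(214/29.38) − 1.645
    = 1.4 · 2.69886 − 1.645
    = 3.7784 − 1.645 = 2.1334 → 2.13
Power = Φ(2.13) = 0.983.

Power ≈ 0.983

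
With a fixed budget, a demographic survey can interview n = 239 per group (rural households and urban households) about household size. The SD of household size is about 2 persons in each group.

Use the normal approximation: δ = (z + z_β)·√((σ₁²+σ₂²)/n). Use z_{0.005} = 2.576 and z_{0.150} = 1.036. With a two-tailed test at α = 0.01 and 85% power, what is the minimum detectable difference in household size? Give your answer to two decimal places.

δ = (z_{α/2} + z_β) · √((σ₁²+σ₂²)/n)
  = (2.576 + 1.036) · √(8/239)
  = 3.612 · √0.03347
  = 3.612 · 0.1830
  = 0.6608

Minimum detectable difference ≈ 0.66 persons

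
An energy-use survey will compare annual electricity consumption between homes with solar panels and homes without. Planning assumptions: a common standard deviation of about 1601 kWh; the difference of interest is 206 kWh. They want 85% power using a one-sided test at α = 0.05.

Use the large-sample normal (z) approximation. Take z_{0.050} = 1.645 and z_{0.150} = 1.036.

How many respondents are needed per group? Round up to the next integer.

n = (z_α + z_β)² · (σ₁² + σ₂²) / δ²
  = (1.645 + 1.036)² · (2·1601² = 5126402) / 206²
  = 7.1878 · 5126402 / 42436
  = 868.30
Round up → n = 869 per group.

n = 869 per group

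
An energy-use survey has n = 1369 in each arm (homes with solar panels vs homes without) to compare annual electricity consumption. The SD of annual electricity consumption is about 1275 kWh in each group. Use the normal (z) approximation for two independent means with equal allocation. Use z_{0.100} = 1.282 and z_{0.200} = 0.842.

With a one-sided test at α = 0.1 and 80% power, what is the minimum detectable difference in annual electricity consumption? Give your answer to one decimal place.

δ = (z_α + z_β) · √((σ₁²+σ₂²)/n)
  = (1.282 + 0.842) · √(3251250/1369)
  = 2.124 · √2374.9
  = 2.124 · 48.7330
  = 103.5090

Minimum detectable difference ≈ 103.5 kWh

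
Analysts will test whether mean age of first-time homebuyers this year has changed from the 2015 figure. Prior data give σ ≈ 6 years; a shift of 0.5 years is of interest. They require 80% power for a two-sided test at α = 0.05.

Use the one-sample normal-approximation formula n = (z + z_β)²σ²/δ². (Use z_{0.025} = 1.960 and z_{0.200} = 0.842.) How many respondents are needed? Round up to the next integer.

n = (z_{α/2} + z_β)² · σ² / δ²
  = (1.960 + 0.842)² · 6² / 0.5²
  = 7.8512 · 36 / 0.25
  = 1130.57
Round up → n = 1131.

n = 1131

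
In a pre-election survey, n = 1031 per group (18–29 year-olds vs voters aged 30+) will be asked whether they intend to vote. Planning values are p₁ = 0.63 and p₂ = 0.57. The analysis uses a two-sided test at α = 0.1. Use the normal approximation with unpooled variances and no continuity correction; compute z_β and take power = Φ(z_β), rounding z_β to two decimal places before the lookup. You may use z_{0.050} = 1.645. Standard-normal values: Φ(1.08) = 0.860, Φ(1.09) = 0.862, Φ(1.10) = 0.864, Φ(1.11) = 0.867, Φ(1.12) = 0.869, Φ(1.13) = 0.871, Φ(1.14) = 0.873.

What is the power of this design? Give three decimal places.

Power ≈ 0.873

z_β = |p₁−p₂|·√(n/[p₁q₁+p₂q₂]) − z_{α/2}
    = 0.06 · √(1031/0.4782) − 1.645
    = 0.06 · 46.4328 − 1.645
    = 2.7860 − 1.645 = 1.1410 → 1.14
Power = Φ(1.14) = 0.873.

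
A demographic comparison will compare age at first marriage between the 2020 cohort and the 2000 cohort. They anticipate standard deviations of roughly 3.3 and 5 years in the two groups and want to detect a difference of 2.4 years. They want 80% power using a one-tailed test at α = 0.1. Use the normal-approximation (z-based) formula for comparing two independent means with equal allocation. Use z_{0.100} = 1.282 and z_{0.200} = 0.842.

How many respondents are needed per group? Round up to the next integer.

n = (z_α + z_β)² · (σ₁² + σ₂²) / δ²
  = (1.282 + 0.842)² · (3.3² + 5² = 35.89) / 2.4²
  = 4.5114 · 35.89 / 5.76
  = 28.11
Round up → n = 29 per group.

n = 29 per group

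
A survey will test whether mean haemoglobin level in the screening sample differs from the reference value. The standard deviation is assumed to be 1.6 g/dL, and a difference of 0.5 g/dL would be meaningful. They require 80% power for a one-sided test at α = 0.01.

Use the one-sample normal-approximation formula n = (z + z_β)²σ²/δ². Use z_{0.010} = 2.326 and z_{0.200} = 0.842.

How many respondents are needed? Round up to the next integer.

n = (z_α + z_β)² · σ² / δ²
  = (2.326 + 0.842)² · 1.6² / 0.5²
  = 10.0362 · 2.56 / 0.25
  = 102.77
Round up → n = 103.

n = 103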